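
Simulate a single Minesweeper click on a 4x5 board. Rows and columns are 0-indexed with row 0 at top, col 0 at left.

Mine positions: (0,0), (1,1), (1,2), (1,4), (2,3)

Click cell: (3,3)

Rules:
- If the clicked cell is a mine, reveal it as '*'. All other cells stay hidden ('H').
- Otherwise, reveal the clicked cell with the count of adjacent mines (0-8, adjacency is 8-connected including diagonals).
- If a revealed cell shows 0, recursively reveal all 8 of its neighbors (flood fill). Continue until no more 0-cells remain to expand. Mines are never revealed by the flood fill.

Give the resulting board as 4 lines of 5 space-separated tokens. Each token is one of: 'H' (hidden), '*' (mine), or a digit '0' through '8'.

H H H H H
H H H H H
H H H H H
H H H 1 H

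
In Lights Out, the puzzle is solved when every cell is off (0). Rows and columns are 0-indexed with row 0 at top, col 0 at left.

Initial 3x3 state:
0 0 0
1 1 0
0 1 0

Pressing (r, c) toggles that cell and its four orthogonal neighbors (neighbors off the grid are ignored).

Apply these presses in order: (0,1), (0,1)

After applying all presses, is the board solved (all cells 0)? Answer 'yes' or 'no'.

Answer: no

Derivation:
After press 1 at (0,1):
1 1 1
1 0 0
0 1 0

After press 2 at (0,1):
0 0 0
1 1 0
0 1 0

Lights still on: 3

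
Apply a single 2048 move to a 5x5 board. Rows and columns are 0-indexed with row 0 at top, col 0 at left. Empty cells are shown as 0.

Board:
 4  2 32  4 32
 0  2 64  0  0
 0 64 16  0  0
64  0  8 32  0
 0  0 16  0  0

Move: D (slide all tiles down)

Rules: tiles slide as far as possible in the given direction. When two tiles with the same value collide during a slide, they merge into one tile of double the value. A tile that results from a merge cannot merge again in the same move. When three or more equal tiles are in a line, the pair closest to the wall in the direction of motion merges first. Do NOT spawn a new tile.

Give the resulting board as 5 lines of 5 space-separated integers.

Slide down:
col 0: [4, 0, 0, 64, 0] -> [0, 0, 0, 4, 64]
col 1: [2, 2, 64, 0, 0] -> [0, 0, 0, 4, 64]
col 2: [32, 64, 16, 8, 16] -> [32, 64, 16, 8, 16]
col 3: [4, 0, 0, 32, 0] -> [0, 0, 0, 4, 32]
col 4: [32, 0, 0, 0, 0] -> [0, 0, 0, 0, 32]

Answer:  0  0 32  0  0
 0  0 64  0  0
 0  0 16  0  0
 4  4  8  4  0
64 64 16 32 32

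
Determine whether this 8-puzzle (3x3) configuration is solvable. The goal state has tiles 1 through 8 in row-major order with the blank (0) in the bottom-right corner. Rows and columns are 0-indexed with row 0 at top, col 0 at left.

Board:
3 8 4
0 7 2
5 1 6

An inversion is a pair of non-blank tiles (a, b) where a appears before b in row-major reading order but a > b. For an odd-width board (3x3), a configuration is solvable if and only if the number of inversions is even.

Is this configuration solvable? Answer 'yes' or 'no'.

Inversions (pairs i<j in row-major order where tile[i] > tile[j] > 0): 16
16 is even, so the puzzle is solvable.

Answer: yes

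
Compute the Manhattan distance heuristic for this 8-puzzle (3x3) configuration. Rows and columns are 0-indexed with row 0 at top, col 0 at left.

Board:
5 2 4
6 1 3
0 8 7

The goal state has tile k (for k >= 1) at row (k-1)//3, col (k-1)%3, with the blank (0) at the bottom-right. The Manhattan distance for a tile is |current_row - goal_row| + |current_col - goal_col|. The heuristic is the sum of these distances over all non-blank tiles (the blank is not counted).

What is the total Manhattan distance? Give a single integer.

Answer: 12

Derivation:
Tile 5: at (0,0), goal (1,1), distance |0-1|+|0-1| = 2
Tile 2: at (0,1), goal (0,1), distance |0-0|+|1-1| = 0
Tile 4: at (0,2), goal (1,0), distance |0-1|+|2-0| = 3
Tile 6: at (1,0), goal (1,2), distance |1-1|+|0-2| = 2
Tile 1: at (1,1), goal (0,0), distance |1-0|+|1-0| = 2
Tile 3: at (1,2), goal (0,2), distance |1-0|+|2-2| = 1
Tile 8: at (2,1), goal (2,1), distance |2-2|+|1-1| = 0
Tile 7: at (2,2), goal (2,0), distance |2-2|+|2-0| = 2
Sum: 2 + 0 + 3 + 2 + 2 + 1 + 0 + 2 = 12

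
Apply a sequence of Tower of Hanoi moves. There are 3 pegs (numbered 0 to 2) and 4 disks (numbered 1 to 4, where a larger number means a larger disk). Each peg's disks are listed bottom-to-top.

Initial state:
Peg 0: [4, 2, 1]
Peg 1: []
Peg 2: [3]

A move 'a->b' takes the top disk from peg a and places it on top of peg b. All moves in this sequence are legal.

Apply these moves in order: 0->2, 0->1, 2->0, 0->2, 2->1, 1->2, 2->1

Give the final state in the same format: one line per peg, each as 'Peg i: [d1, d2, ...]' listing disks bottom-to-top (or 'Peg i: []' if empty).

After move 1 (0->2):
Peg 0: [4, 2]
Peg 1: []
Peg 2: [3, 1]

After move 2 (0->1):
Peg 0: [4]
Peg 1: [2]
Peg 2: [3, 1]

After move 3 (2->0):
Peg 0: [4, 1]
Peg 1: [2]
Peg 2: [3]

After move 4 (0->2):
Peg 0: [4]
Peg 1: [2]
Peg 2: [3, 1]

After move 5 (2->1):
Peg 0: [4]
Peg 1: [2, 1]
Peg 2: [3]

After move 6 (1->2):
Peg 0: [4]
Peg 1: [2]
Peg 2: [3, 1]

After move 7 (2->1):
Peg 0: [4]
Peg 1: [2, 1]
Peg 2: [3]

Answer: Peg 0: [4]
Peg 1: [2, 1]
Peg 2: [3]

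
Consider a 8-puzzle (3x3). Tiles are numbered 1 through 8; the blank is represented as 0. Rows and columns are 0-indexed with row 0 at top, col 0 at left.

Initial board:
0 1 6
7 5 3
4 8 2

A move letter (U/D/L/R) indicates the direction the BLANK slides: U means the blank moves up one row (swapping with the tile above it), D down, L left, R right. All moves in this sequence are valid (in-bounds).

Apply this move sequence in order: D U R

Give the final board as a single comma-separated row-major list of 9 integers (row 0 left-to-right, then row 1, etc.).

Answer: 1, 0, 6, 7, 5, 3, 4, 8, 2

Derivation:
After move 1 (D):
7 1 6
0 5 3
4 8 2

After move 2 (U):
0 1 6
7 5 3
4 8 2

After move 3 (R):
1 0 6
7 5 3
4 8 2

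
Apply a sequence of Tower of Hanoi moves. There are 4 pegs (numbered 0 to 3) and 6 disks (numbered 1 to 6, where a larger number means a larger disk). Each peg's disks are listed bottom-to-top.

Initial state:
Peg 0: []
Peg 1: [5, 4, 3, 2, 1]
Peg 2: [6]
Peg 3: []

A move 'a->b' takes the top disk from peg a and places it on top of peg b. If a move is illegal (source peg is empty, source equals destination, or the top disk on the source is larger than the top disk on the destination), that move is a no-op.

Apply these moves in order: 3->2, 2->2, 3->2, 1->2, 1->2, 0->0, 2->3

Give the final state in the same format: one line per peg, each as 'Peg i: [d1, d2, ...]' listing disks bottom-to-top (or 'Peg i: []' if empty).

After move 1 (3->2):
Peg 0: []
Peg 1: [5, 4, 3, 2, 1]
Peg 2: [6]
Peg 3: []

After move 2 (2->2):
Peg 0: []
Peg 1: [5, 4, 3, 2, 1]
Peg 2: [6]
Peg 3: []

After move 3 (3->2):
Peg 0: []
Peg 1: [5, 4, 3, 2, 1]
Peg 2: [6]
Peg 3: []

After move 4 (1->2):
Peg 0: []
Peg 1: [5, 4, 3, 2]
Peg 2: [6, 1]
Peg 3: []

After move 5 (1->2):
Peg 0: []
Peg 1: [5, 4, 3, 2]
Peg 2: [6, 1]
Peg 3: []

After move 6 (0->0):
Peg 0: []
Peg 1: [5, 4, 3, 2]
Peg 2: [6, 1]
Peg 3: []

After move 7 (2->3):
Peg 0: []
Peg 1: [5, 4, 3, 2]
Peg 2: [6]
Peg 3: [1]

Answer: Peg 0: []
Peg 1: [5, 4, 3, 2]
Peg 2: [6]
Peg 3: [1]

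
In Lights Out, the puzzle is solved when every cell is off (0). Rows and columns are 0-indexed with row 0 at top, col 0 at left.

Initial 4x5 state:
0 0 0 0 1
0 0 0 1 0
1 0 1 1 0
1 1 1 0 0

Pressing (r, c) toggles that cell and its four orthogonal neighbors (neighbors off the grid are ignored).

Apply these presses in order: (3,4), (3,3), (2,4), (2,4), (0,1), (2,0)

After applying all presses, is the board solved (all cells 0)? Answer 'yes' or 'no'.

Answer: no

Derivation:
After press 1 at (3,4):
0 0 0 0 1
0 0 0 1 0
1 0 1 1 1
1 1 1 1 1

After press 2 at (3,3):
0 0 0 0 1
0 0 0 1 0
1 0 1 0 1
1 1 0 0 0

After press 3 at (2,4):
0 0 0 0 1
0 0 0 1 1
1 0 1 1 0
1 1 0 0 1

After press 4 at (2,4):
0 0 0 0 1
0 0 0 1 0
1 0 1 0 1
1 1 0 0 0

After press 5 at (0,1):
1 1 1 0 1
0 1 0 1 0
1 0 1 0 1
1 1 0 0 0

After press 6 at (2,0):
1 1 1 0 1
1 1 0 1 0
0 1 1 0 1
0 1 0 0 0

Lights still on: 11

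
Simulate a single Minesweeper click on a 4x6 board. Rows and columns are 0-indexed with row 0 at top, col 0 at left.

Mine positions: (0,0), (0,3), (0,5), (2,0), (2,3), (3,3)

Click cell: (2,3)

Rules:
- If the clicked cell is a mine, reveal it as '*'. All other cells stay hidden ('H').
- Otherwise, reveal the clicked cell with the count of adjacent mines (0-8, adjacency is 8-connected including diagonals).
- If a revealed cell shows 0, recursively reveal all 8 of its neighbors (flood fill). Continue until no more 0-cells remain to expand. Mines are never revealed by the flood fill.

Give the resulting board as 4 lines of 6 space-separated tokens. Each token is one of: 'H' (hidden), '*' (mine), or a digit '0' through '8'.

H H H H H H
H H H H H H
H H H * H H
H H H H H H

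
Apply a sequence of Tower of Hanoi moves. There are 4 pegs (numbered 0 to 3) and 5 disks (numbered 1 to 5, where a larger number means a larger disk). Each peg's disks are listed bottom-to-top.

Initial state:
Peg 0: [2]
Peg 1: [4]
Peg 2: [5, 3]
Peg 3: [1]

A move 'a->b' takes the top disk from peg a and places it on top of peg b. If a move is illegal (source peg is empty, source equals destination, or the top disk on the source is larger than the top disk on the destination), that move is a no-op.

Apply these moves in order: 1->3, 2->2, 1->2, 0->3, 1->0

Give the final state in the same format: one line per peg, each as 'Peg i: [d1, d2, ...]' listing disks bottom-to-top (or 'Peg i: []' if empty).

Answer: Peg 0: [2]
Peg 1: [4]
Peg 2: [5, 3]
Peg 3: [1]

Derivation:
After move 1 (1->3):
Peg 0: [2]
Peg 1: [4]
Peg 2: [5, 3]
Peg 3: [1]

After move 2 (2->2):
Peg 0: [2]
Peg 1: [4]
Peg 2: [5, 3]
Peg 3: [1]

After move 3 (1->2):
Peg 0: [2]
Peg 1: [4]
Peg 2: [5, 3]
Peg 3: [1]

After move 4 (0->3):
Peg 0: [2]
Peg 1: [4]
Peg 2: [5, 3]
Peg 3: [1]

After move 5 (1->0):
Peg 0: [2]
Peg 1: [4]
Peg 2: [5, 3]
Peg 3: [1]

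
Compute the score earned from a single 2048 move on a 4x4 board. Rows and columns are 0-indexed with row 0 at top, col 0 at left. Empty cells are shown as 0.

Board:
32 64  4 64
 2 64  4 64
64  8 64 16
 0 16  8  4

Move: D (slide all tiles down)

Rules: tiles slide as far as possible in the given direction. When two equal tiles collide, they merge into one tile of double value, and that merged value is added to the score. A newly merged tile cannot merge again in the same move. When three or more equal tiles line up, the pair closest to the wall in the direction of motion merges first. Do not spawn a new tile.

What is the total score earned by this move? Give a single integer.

Slide down:
col 0: [32, 2, 64, 0] -> [0, 32, 2, 64]  score +0 (running 0)
col 1: [64, 64, 8, 16] -> [0, 128, 8, 16]  score +128 (running 128)
col 2: [4, 4, 64, 8] -> [0, 8, 64, 8]  score +8 (running 136)
col 3: [64, 64, 16, 4] -> [0, 128, 16, 4]  score +128 (running 264)
Board after move:
  0   0   0   0
 32 128   8 128
  2   8  64  16
 64  16   8   4

Answer: 264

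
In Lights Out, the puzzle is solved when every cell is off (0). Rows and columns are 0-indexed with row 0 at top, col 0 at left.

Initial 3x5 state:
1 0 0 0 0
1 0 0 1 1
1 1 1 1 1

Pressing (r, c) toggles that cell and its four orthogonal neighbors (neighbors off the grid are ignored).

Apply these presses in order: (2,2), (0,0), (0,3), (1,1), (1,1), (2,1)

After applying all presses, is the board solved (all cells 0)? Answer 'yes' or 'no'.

After press 1 at (2,2):
1 0 0 0 0
1 0 1 1 1
1 0 0 0 1

After press 2 at (0,0):
0 1 0 0 0
0 0 1 1 1
1 0 0 0 1

After press 3 at (0,3):
0 1 1 1 1
0 0 1 0 1
1 0 0 0 1

After press 4 at (1,1):
0 0 1 1 1
1 1 0 0 1
1 1 0 0 1

After press 5 at (1,1):
0 1 1 1 1
0 0 1 0 1
1 0 0 0 1

After press 6 at (2,1):
0 1 1 1 1
0 1 1 0 1
0 1 1 0 1

Lights still on: 10

Answer: no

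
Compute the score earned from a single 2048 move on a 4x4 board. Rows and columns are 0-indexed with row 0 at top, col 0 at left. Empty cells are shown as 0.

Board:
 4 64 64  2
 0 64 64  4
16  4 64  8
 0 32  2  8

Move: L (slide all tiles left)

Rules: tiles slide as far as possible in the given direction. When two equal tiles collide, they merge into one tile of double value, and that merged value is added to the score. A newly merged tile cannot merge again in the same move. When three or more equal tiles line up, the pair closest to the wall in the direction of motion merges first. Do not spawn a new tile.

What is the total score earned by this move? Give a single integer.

Slide left:
row 0: [4, 64, 64, 2] -> [4, 128, 2, 0]  score +128 (running 128)
row 1: [0, 64, 64, 4] -> [128, 4, 0, 0]  score +128 (running 256)
row 2: [16, 4, 64, 8] -> [16, 4, 64, 8]  score +0 (running 256)
row 3: [0, 32, 2, 8] -> [32, 2, 8, 0]  score +0 (running 256)
Board after move:
  4 128   2   0
128   4   0   0
 16   4  64   8
 32   2   8   0

Answer: 256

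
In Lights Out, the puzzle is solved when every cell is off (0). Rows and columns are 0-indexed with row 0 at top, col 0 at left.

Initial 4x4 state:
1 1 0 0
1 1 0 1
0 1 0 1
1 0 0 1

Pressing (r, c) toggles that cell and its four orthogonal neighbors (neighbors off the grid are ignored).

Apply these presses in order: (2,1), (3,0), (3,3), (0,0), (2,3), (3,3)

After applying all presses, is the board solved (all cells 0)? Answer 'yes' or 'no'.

After press 1 at (2,1):
1 1 0 0
1 0 0 1
1 0 1 1
1 1 0 1

After press 2 at (3,0):
1 1 0 0
1 0 0 1
0 0 1 1
0 0 0 1

After press 3 at (3,3):
1 1 0 0
1 0 0 1
0 0 1 0
0 0 1 0

After press 4 at (0,0):
0 0 0 0
0 0 0 1
0 0 1 0
0 0 1 0

After press 5 at (2,3):
0 0 0 0
0 0 0 0
0 0 0 1
0 0 1 1

After press 6 at (3,3):
0 0 0 0
0 0 0 0
0 0 0 0
0 0 0 0

Lights still on: 0

Answer: yes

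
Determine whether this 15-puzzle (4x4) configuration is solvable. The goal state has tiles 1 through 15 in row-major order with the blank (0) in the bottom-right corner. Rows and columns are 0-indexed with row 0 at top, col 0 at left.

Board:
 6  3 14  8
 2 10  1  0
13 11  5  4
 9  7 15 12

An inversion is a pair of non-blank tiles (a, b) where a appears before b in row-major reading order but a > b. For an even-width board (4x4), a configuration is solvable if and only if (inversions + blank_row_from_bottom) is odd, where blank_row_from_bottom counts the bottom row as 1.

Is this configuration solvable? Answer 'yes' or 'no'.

Answer: yes

Derivation:
Inversions: 42
Blank is in row 1 (0-indexed from top), which is row 3 counting from the bottom (bottom = 1).
42 + 3 = 45, which is odd, so the puzzle is solvable.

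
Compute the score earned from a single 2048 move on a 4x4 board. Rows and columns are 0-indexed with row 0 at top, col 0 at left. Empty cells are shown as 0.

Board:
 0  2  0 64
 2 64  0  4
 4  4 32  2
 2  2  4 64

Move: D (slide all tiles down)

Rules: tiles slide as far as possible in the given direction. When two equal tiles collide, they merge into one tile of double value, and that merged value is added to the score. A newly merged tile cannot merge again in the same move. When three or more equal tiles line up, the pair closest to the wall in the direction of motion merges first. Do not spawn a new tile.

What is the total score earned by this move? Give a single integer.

Slide down:
col 0: [0, 2, 4, 2] -> [0, 2, 4, 2]  score +0 (running 0)
col 1: [2, 64, 4, 2] -> [2, 64, 4, 2]  score +0 (running 0)
col 2: [0, 0, 32, 4] -> [0, 0, 32, 4]  score +0 (running 0)
col 3: [64, 4, 2, 64] -> [64, 4, 2, 64]  score +0 (running 0)
Board after move:
 0  2  0 64
 2 64  0  4
 4  4 32  2
 2  2  4 64

Answer: 0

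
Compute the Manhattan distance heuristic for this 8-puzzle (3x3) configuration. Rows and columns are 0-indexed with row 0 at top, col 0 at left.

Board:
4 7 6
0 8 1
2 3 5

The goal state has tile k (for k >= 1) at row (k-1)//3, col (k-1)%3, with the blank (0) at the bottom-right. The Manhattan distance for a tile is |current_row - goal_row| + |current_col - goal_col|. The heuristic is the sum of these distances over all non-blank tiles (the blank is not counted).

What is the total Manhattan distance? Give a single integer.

Tile 4: (0,0)->(1,0) = 1
Tile 7: (0,1)->(2,0) = 3
Tile 6: (0,2)->(1,2) = 1
Tile 8: (1,1)->(2,1) = 1
Tile 1: (1,2)->(0,0) = 3
Tile 2: (2,0)->(0,1) = 3
Tile 3: (2,1)->(0,2) = 3
Tile 5: (2,2)->(1,1) = 2
Sum: 1 + 3 + 1 + 1 + 3 + 3 + 3 + 2 = 17

Answer: 17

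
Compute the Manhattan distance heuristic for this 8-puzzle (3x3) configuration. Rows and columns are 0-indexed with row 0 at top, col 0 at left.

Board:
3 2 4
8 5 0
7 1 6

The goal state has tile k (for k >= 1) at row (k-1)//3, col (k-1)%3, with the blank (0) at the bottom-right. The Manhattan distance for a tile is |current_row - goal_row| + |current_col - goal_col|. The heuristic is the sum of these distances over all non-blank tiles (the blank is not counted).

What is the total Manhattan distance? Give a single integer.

Answer: 11

Derivation:
Tile 3: (0,0)->(0,2) = 2
Tile 2: (0,1)->(0,1) = 0
Tile 4: (0,2)->(1,0) = 3
Tile 8: (1,0)->(2,1) = 2
Tile 5: (1,1)->(1,1) = 0
Tile 7: (2,0)->(2,0) = 0
Tile 1: (2,1)->(0,0) = 3
Tile 6: (2,2)->(1,2) = 1
Sum: 2 + 0 + 3 + 2 + 0 + 0 + 3 + 1 = 11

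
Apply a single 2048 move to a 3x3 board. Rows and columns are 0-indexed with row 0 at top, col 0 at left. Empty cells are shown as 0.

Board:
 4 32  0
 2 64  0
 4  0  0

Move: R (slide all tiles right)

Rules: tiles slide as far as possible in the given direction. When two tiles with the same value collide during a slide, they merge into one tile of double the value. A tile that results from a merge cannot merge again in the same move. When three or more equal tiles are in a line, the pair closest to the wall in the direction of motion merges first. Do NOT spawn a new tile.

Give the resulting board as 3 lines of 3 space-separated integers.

Answer:  0  4 32
 0  2 64
 0  0  4

Derivation:
Slide right:
row 0: [4, 32, 0] -> [0, 4, 32]
row 1: [2, 64, 0] -> [0, 2, 64]
row 2: [4, 0, 0] -> [0, 0, 4]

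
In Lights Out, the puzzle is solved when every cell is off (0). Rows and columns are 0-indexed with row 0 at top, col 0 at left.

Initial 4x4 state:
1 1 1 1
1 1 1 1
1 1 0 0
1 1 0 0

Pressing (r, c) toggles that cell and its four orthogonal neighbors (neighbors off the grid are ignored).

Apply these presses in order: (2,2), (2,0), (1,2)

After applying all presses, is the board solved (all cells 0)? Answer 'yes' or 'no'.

After press 1 at (2,2):
1 1 1 1
1 1 0 1
1 0 1 1
1 1 1 0

After press 2 at (2,0):
1 1 1 1
0 1 0 1
0 1 1 1
0 1 1 0

After press 3 at (1,2):
1 1 0 1
0 0 1 0
0 1 0 1
0 1 1 0

Lights still on: 8

Answer: no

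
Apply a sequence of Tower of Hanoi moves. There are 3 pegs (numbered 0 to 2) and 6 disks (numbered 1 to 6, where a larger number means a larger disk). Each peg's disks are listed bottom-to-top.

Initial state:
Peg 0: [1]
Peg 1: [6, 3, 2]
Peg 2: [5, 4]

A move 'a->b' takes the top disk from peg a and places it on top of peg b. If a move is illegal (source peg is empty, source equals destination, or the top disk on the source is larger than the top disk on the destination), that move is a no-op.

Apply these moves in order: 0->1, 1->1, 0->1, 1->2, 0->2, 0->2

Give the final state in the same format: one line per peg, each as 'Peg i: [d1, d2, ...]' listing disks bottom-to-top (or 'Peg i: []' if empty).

Answer: Peg 0: []
Peg 1: [6, 3, 2]
Peg 2: [5, 4, 1]

Derivation:
After move 1 (0->1):
Peg 0: []
Peg 1: [6, 3, 2, 1]
Peg 2: [5, 4]

After move 2 (1->1):
Peg 0: []
Peg 1: [6, 3, 2, 1]
Peg 2: [5, 4]

After move 3 (0->1):
Peg 0: []
Peg 1: [6, 3, 2, 1]
Peg 2: [5, 4]

After move 4 (1->2):
Peg 0: []
Peg 1: [6, 3, 2]
Peg 2: [5, 4, 1]

After move 5 (0->2):
Peg 0: []
Peg 1: [6, 3, 2]
Peg 2: [5, 4, 1]

After move 6 (0->2):
Peg 0: []
Peg 1: [6, 3, 2]
Peg 2: [5, 4, 1]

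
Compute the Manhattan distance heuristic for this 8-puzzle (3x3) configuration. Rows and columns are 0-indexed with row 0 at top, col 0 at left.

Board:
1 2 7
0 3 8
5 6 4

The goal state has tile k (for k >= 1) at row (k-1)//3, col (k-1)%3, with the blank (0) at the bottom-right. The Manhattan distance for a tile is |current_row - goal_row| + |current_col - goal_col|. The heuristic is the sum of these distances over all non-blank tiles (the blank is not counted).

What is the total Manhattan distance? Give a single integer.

Answer: 15

Derivation:
Tile 1: at (0,0), goal (0,0), distance |0-0|+|0-0| = 0
Tile 2: at (0,1), goal (0,1), distance |0-0|+|1-1| = 0
Tile 7: at (0,2), goal (2,0), distance |0-2|+|2-0| = 4
Tile 3: at (1,1), goal (0,2), distance |1-0|+|1-2| = 2
Tile 8: at (1,2), goal (2,1), distance |1-2|+|2-1| = 2
Tile 5: at (2,0), goal (1,1), distance |2-1|+|0-1| = 2
Tile 6: at (2,1), goal (1,2), distance |2-1|+|1-2| = 2
Tile 4: at (2,2), goal (1,0), distance |2-1|+|2-0| = 3
Sum: 0 + 0 + 4 + 2 + 2 + 2 + 2 + 3 = 15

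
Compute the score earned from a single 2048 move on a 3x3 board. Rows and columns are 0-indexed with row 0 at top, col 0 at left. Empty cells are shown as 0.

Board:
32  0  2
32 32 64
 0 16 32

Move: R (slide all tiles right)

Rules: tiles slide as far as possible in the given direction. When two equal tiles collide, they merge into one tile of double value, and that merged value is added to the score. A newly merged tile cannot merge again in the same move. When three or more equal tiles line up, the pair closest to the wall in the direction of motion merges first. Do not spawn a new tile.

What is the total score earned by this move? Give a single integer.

Answer: 64

Derivation:
Slide right:
row 0: [32, 0, 2] -> [0, 32, 2]  score +0 (running 0)
row 1: [32, 32, 64] -> [0, 64, 64]  score +64 (running 64)
row 2: [0, 16, 32] -> [0, 16, 32]  score +0 (running 64)
Board after move:
 0 32  2
 0 64 64
 0 16 32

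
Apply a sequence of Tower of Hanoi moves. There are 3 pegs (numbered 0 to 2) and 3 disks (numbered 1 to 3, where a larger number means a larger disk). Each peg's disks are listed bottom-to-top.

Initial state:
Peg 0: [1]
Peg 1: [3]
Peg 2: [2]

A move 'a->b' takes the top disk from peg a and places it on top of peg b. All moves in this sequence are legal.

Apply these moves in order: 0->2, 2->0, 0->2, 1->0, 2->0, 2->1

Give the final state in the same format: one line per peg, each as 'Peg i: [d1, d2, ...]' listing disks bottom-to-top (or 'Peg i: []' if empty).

Answer: Peg 0: [3, 1]
Peg 1: [2]
Peg 2: []

Derivation:
After move 1 (0->2):
Peg 0: []
Peg 1: [3]
Peg 2: [2, 1]

After move 2 (2->0):
Peg 0: [1]
Peg 1: [3]
Peg 2: [2]

After move 3 (0->2):
Peg 0: []
Peg 1: [3]
Peg 2: [2, 1]

After move 4 (1->0):
Peg 0: [3]
Peg 1: []
Peg 2: [2, 1]

After move 5 (2->0):
Peg 0: [3, 1]
Peg 1: []
Peg 2: [2]

After move 6 (2->1):
Peg 0: [3, 1]
Peg 1: [2]
Peg 2: []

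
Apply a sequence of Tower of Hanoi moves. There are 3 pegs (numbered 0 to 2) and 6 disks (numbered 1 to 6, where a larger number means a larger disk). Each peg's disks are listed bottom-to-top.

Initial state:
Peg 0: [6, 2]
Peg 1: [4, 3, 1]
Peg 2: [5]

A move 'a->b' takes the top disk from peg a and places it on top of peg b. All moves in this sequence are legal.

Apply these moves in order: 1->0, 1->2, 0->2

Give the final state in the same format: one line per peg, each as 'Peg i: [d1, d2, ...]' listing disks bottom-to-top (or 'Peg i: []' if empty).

Answer: Peg 0: [6, 2]
Peg 1: [4]
Peg 2: [5, 3, 1]

Derivation:
After move 1 (1->0):
Peg 0: [6, 2, 1]
Peg 1: [4, 3]
Peg 2: [5]

After move 2 (1->2):
Peg 0: [6, 2, 1]
Peg 1: [4]
Peg 2: [5, 3]

After move 3 (0->2):
Peg 0: [6, 2]
Peg 1: [4]
Peg 2: [5, 3, 1]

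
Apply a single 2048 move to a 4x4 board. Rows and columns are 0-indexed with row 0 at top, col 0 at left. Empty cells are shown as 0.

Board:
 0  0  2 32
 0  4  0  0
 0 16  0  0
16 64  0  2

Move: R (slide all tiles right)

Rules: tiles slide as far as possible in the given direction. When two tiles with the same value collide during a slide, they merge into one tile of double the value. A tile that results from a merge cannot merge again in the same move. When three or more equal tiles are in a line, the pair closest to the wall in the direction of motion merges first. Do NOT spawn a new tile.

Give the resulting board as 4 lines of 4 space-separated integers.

Answer:  0  0  2 32
 0  0  0  4
 0  0  0 16
 0 16 64  2

Derivation:
Slide right:
row 0: [0, 0, 2, 32] -> [0, 0, 2, 32]
row 1: [0, 4, 0, 0] -> [0, 0, 0, 4]
row 2: [0, 16, 0, 0] -> [0, 0, 0, 16]
row 3: [16, 64, 0, 2] -> [0, 16, 64, 2]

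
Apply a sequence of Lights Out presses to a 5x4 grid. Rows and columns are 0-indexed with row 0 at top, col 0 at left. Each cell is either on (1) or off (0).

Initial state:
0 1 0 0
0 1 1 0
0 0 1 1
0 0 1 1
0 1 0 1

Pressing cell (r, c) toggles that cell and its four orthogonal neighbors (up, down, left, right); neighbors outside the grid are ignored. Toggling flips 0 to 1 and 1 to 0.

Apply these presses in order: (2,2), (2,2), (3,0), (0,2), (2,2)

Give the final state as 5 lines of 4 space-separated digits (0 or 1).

After press 1 at (2,2):
0 1 0 0
0 1 0 0
0 1 0 0
0 0 0 1
0 1 0 1

After press 2 at (2,2):
0 1 0 0
0 1 1 0
0 0 1 1
0 0 1 1
0 1 0 1

After press 3 at (3,0):
0 1 0 0
0 1 1 0
1 0 1 1
1 1 1 1
1 1 0 1

After press 4 at (0,2):
0 0 1 1
0 1 0 0
1 0 1 1
1 1 1 1
1 1 0 1

After press 5 at (2,2):
0 0 1 1
0 1 1 0
1 1 0 0
1 1 0 1
1 1 0 1

Answer: 0 0 1 1
0 1 1 0
1 1 0 0
1 1 0 1
1 1 0 1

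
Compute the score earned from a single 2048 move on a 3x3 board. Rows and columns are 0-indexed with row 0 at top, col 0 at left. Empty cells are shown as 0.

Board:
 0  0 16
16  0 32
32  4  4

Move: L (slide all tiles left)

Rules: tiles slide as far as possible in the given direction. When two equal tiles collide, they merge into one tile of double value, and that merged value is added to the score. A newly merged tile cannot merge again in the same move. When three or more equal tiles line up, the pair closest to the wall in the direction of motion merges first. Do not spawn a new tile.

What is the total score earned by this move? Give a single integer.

Answer: 8

Derivation:
Slide left:
row 0: [0, 0, 16] -> [16, 0, 0]  score +0 (running 0)
row 1: [16, 0, 32] -> [16, 32, 0]  score +0 (running 0)
row 2: [32, 4, 4] -> [32, 8, 0]  score +8 (running 8)
Board after move:
16  0  0
16 32  0
32  8  0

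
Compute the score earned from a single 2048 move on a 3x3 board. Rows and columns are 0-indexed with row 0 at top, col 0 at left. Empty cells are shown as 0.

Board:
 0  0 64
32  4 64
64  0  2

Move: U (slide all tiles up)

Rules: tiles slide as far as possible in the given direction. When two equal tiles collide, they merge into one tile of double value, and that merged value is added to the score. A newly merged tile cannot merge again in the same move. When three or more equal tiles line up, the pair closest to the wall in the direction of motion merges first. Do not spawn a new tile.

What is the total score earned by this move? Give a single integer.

Answer: 128

Derivation:
Slide up:
col 0: [0, 32, 64] -> [32, 64, 0]  score +0 (running 0)
col 1: [0, 4, 0] -> [4, 0, 0]  score +0 (running 0)
col 2: [64, 64, 2] -> [128, 2, 0]  score +128 (running 128)
Board after move:
 32   4 128
 64   0   2
  0   0   0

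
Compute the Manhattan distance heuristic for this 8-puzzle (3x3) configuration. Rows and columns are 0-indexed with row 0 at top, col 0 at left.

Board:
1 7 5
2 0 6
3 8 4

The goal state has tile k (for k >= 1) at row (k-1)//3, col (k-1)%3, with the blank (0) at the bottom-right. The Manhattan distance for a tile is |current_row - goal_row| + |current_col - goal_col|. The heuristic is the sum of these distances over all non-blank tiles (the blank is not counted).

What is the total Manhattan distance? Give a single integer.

Answer: 14

Derivation:
Tile 1: (0,0)->(0,0) = 0
Tile 7: (0,1)->(2,0) = 3
Tile 5: (0,2)->(1,1) = 2
Tile 2: (1,0)->(0,1) = 2
Tile 6: (1,2)->(1,2) = 0
Tile 3: (2,0)->(0,2) = 4
Tile 8: (2,1)->(2,1) = 0
Tile 4: (2,2)->(1,0) = 3
Sum: 0 + 3 + 2 + 2 + 0 + 4 + 0 + 3 = 14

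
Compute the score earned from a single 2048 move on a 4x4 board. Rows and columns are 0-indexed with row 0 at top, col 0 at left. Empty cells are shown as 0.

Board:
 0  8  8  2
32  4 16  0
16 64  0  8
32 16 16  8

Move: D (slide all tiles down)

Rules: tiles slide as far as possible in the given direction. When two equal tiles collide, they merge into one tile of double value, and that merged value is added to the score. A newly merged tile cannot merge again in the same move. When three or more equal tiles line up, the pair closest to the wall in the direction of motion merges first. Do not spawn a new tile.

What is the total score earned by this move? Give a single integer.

Slide down:
col 0: [0, 32, 16, 32] -> [0, 32, 16, 32]  score +0 (running 0)
col 1: [8, 4, 64, 16] -> [8, 4, 64, 16]  score +0 (running 0)
col 2: [8, 16, 0, 16] -> [0, 0, 8, 32]  score +32 (running 32)
col 3: [2, 0, 8, 8] -> [0, 0, 2, 16]  score +16 (running 48)
Board after move:
 0  8  0  0
32  4  0  0
16 64  8  2
32 16 32 16

Answer: 48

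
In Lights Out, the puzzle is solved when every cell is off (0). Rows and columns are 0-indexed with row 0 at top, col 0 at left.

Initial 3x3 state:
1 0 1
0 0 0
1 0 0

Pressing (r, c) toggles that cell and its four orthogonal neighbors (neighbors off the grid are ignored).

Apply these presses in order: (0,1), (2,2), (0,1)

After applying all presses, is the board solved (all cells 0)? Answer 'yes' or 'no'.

After press 1 at (0,1):
0 1 0
0 1 0
1 0 0

After press 2 at (2,2):
0 1 0
0 1 1
1 1 1

After press 3 at (0,1):
1 0 1
0 0 1
1 1 1

Lights still on: 6

Answer: no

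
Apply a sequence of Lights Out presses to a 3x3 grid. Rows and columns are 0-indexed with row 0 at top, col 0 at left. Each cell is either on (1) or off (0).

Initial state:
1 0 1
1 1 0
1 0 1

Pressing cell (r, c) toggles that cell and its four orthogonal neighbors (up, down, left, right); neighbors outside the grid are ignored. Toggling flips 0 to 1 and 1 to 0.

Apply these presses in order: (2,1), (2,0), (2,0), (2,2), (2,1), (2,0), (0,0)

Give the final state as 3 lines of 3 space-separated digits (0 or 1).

Answer: 0 1 1
1 1 1
0 0 0

Derivation:
After press 1 at (2,1):
1 0 1
1 0 0
0 1 0

After press 2 at (2,0):
1 0 1
0 0 0
1 0 0

After press 3 at (2,0):
1 0 1
1 0 0
0 1 0

After press 4 at (2,2):
1 0 1
1 0 1
0 0 1

After press 5 at (2,1):
1 0 1
1 1 1
1 1 0

After press 6 at (2,0):
1 0 1
0 1 1
0 0 0

After press 7 at (0,0):
0 1 1
1 1 1
0 0 0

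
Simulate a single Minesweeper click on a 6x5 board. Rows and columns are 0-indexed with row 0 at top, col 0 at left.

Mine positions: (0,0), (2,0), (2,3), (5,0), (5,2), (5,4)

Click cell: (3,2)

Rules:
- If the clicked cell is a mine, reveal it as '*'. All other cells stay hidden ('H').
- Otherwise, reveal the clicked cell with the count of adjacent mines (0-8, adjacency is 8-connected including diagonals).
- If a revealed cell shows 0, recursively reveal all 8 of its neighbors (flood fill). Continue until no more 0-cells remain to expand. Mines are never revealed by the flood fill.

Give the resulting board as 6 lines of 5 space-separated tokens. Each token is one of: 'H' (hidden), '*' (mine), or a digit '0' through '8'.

H H H H H
H H H H H
H H H H H
H H 1 H H
H H H H H
H H H H H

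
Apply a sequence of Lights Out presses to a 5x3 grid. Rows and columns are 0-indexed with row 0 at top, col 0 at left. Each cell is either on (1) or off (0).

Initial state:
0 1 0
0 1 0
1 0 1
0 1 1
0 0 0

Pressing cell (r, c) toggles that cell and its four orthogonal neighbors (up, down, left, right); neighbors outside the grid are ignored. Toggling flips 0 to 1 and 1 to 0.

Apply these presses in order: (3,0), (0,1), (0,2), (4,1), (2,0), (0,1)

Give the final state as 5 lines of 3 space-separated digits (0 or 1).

After press 1 at (3,0):
0 1 0
0 1 0
0 0 1
1 0 1
1 0 0

After press 2 at (0,1):
1 0 1
0 0 0
0 0 1
1 0 1
1 0 0

After press 3 at (0,2):
1 1 0
0 0 1
0 0 1
1 0 1
1 0 0

After press 4 at (4,1):
1 1 0
0 0 1
0 0 1
1 1 1
0 1 1

After press 5 at (2,0):
1 1 0
1 0 1
1 1 1
0 1 1
0 1 1

After press 6 at (0,1):
0 0 1
1 1 1
1 1 1
0 1 1
0 1 1

Answer: 0 0 1
1 1 1
1 1 1
0 1 1
0 1 1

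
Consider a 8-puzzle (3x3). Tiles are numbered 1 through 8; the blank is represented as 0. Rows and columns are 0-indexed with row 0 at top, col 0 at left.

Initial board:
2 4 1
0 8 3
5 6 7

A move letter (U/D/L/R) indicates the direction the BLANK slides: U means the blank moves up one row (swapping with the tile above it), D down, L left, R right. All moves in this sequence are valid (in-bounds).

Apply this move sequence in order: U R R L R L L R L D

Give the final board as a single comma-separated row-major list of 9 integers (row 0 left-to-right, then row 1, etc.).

Answer: 2, 4, 1, 0, 8, 3, 5, 6, 7

Derivation:
After move 1 (U):
0 4 1
2 8 3
5 6 7

After move 2 (R):
4 0 1
2 8 3
5 6 7

After move 3 (R):
4 1 0
2 8 3
5 6 7

After move 4 (L):
4 0 1
2 8 3
5 6 7

After move 5 (R):
4 1 0
2 8 3
5 6 7

After move 6 (L):
4 0 1
2 8 3
5 6 7

After move 7 (L):
0 4 1
2 8 3
5 6 7

After move 8 (R):
4 0 1
2 8 3
5 6 7

After move 9 (L):
0 4 1
2 8 3
5 6 7

After move 10 (D):
2 4 1
0 8 3
5 6 7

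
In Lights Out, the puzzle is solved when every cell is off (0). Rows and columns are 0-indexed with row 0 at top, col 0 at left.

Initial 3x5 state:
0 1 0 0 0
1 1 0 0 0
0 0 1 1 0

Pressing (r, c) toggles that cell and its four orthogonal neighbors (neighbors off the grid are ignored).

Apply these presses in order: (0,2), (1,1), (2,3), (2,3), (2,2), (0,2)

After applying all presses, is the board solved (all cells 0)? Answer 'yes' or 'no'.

After press 1 at (0,2):
0 0 1 1 0
1 1 1 0 0
0 0 1 1 0

After press 2 at (1,1):
0 1 1 1 0
0 0 0 0 0
0 1 1 1 0

After press 3 at (2,3):
0 1 1 1 0
0 0 0 1 0
0 1 0 0 1

After press 4 at (2,3):
0 1 1 1 0
0 0 0 0 0
0 1 1 1 0

After press 5 at (2,2):
0 1 1 1 0
0 0 1 0 0
0 0 0 0 0

After press 6 at (0,2):
0 0 0 0 0
0 0 0 0 0
0 0 0 0 0

Lights still on: 0

Answer: yes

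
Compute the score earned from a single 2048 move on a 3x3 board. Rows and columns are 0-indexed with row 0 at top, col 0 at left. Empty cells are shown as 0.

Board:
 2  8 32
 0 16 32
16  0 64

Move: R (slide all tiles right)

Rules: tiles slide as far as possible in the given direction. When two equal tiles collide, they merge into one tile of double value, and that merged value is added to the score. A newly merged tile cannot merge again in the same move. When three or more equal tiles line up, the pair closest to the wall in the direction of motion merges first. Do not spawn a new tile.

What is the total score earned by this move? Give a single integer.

Slide right:
row 0: [2, 8, 32] -> [2, 8, 32]  score +0 (running 0)
row 1: [0, 16, 32] -> [0, 16, 32]  score +0 (running 0)
row 2: [16, 0, 64] -> [0, 16, 64]  score +0 (running 0)
Board after move:
 2  8 32
 0 16 32
 0 16 64

Answer: 0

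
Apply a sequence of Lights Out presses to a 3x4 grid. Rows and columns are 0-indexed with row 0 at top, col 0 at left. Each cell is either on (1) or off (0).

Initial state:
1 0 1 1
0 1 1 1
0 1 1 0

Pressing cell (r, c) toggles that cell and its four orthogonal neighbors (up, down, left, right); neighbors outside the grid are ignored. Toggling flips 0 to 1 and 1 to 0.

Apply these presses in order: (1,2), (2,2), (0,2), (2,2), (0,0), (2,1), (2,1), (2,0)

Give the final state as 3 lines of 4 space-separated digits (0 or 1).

After press 1 at (1,2):
1 0 0 1
0 0 0 0
0 1 0 0

After press 2 at (2,2):
1 0 0 1
0 0 1 0
0 0 1 1

After press 3 at (0,2):
1 1 1 0
0 0 0 0
0 0 1 1

After press 4 at (2,2):
1 1 1 0
0 0 1 0
0 1 0 0

After press 5 at (0,0):
0 0 1 0
1 0 1 0
0 1 0 0

After press 6 at (2,1):
0 0 1 0
1 1 1 0
1 0 1 0

After press 7 at (2,1):
0 0 1 0
1 0 1 0
0 1 0 0

After press 8 at (2,0):
0 0 1 0
0 0 1 0
1 0 0 0

Answer: 0 0 1 0
0 0 1 0
1 0 0 0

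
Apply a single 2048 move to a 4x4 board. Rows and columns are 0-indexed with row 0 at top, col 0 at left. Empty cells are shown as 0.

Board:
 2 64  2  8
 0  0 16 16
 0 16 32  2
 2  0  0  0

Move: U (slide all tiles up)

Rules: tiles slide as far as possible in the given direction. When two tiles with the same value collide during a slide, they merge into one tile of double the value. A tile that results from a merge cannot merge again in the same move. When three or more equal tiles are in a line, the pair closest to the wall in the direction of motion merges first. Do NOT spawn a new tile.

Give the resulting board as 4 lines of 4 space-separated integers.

Slide up:
col 0: [2, 0, 0, 2] -> [4, 0, 0, 0]
col 1: [64, 0, 16, 0] -> [64, 16, 0, 0]
col 2: [2, 16, 32, 0] -> [2, 16, 32, 0]
col 3: [8, 16, 2, 0] -> [8, 16, 2, 0]

Answer:  4 64  2  8
 0 16 16 16
 0  0 32  2
 0  0  0  0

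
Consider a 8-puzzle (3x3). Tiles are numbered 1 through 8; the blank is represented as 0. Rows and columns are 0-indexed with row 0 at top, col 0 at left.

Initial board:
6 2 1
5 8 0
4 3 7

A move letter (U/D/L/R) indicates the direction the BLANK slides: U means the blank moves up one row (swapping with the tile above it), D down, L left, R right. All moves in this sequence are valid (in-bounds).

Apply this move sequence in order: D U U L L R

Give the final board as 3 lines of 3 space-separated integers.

Answer: 6 0 2
5 8 1
4 3 7

Derivation:
After move 1 (D):
6 2 1
5 8 7
4 3 0

After move 2 (U):
6 2 1
5 8 0
4 3 7

After move 3 (U):
6 2 0
5 8 1
4 3 7

After move 4 (L):
6 0 2
5 8 1
4 3 7

After move 5 (L):
0 6 2
5 8 1
4 3 7

After move 6 (R):
6 0 2
5 8 1
4 3 7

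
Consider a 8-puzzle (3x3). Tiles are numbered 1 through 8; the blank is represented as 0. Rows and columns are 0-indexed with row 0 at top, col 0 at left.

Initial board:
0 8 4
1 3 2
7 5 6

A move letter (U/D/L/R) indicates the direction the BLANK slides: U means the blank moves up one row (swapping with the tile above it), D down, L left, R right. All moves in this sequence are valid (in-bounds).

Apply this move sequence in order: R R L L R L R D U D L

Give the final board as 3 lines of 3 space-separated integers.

After move 1 (R):
8 0 4
1 3 2
7 5 6

After move 2 (R):
8 4 0
1 3 2
7 5 6

After move 3 (L):
8 0 4
1 3 2
7 5 6

After move 4 (L):
0 8 4
1 3 2
7 5 6

After move 5 (R):
8 0 4
1 3 2
7 5 6

After move 6 (L):
0 8 4
1 3 2
7 5 6

After move 7 (R):
8 0 4
1 3 2
7 5 6

After move 8 (D):
8 3 4
1 0 2
7 5 6

After move 9 (U):
8 0 4
1 3 2
7 5 6

After move 10 (D):
8 3 4
1 0 2
7 5 6

After move 11 (L):
8 3 4
0 1 2
7 5 6

Answer: 8 3 4
0 1 2
7 5 6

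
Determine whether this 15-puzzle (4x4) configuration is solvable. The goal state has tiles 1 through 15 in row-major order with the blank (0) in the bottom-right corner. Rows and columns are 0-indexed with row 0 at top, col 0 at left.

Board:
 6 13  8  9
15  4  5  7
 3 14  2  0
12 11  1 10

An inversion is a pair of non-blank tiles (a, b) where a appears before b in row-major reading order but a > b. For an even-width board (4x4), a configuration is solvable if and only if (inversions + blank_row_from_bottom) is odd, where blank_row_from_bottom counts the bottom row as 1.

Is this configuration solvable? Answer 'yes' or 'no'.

Inversions: 60
Blank is in row 2 (0-indexed from top), which is row 2 counting from the bottom (bottom = 1).
60 + 2 = 62, which is even, so the puzzle is not solvable.

Answer: no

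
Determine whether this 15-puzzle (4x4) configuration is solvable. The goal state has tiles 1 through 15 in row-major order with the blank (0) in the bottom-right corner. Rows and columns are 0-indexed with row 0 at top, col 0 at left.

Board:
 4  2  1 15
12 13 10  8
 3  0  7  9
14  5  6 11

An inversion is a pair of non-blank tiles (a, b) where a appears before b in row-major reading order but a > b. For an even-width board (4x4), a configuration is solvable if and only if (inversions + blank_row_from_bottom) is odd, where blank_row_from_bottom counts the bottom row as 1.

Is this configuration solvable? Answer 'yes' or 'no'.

Answer: no

Derivation:
Inversions: 48
Blank is in row 2 (0-indexed from top), which is row 2 counting from the bottom (bottom = 1).
48 + 2 = 50, which is even, so the puzzle is not solvable.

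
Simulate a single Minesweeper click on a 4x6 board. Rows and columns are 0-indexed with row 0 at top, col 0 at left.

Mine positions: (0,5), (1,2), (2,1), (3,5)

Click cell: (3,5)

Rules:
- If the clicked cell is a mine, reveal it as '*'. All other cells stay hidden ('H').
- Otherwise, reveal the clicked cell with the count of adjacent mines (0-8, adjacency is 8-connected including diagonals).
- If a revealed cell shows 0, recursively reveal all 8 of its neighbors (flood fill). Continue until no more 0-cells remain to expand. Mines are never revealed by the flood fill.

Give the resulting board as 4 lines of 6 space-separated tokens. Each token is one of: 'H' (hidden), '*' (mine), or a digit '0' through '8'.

H H H H H H
H H H H H H
H H H H H H
H H H H H *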